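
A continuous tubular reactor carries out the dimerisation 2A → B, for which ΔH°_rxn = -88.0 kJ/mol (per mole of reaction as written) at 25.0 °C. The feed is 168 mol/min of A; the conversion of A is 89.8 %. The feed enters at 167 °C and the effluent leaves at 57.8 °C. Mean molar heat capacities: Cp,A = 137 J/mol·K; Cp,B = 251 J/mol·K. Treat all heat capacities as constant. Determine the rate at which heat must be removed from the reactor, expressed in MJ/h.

Q_out = 552 MJ/h

Extent of reaction ξ = 0.898 × 168 / 2 = 75.432 mol/min
Reaction term: ξ·ΔH°_rxn = 75.432 × -88.0 = -6638 kJ/min
Sensible, feed 167→25 °C: -3268.3 kJ/min
Outlet flows (mol/min): A 17.136, B 75.432
Sensible, products 25→57.8 °C: 698.02 kJ/min
Q = ΔH = -9208.3 kJ/min = -153.47 kW
Heat removed = 552.5 MJ/h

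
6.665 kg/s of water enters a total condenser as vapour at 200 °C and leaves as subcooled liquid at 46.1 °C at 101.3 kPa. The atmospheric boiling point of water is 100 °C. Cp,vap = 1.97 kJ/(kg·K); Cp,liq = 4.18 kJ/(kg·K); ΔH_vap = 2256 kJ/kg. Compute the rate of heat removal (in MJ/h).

Q_c = 64300 MJ/h

vapour 200→100 °C: -197 kJ/kg
condensation at 100 °C: -2256 kJ/kg
liquid 100→46.1 °C: -225.3 kJ/kg
Δh = -197 + -2256 + -225.3 = -2678.3 kJ/kg
Q = ṁ·Δh = 6.665 kg/s × -2678.3 kJ/kg = -17851 kJ/s
|Q| = 17851 kW = 64263 MJ/h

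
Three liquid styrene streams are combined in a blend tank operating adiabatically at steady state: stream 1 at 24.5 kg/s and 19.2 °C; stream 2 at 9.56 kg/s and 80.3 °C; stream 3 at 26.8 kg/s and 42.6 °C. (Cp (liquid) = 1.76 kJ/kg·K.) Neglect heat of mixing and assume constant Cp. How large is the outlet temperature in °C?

T_out = 39.1 °C

No heat crosses the boundary, so H_out = H_in.
T_out = Σ ṁᵢCp,ᵢTᵢ / Σ ṁᵢCp,ᵢ
      = 4188.4 / 107.11 = 39.102 °C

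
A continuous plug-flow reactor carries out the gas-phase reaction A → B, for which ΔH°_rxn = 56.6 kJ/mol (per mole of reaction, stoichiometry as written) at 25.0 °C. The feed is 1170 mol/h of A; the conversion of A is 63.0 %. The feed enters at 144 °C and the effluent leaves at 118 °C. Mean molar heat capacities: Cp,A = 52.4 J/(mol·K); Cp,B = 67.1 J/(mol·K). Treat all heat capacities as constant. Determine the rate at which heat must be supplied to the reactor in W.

Extent of reaction ξ = 0.630 × 1170 = 737.1 mol/h
Reaction term: ξ·ΔH°_rxn = 737.1 × 56.6 = 41720 kJ/h
Sensible, feed 144→25 °C: -7295.7 kJ/h
Outlet flows (mol/h): A 432.9, B 737.1
Sensible, products 25→118 °C: 6709.3 kJ/h
Q = ΔH = 41134 kJ/h = 11.426 kW
Heat supplied = 11426 W

Q_in = 11400 W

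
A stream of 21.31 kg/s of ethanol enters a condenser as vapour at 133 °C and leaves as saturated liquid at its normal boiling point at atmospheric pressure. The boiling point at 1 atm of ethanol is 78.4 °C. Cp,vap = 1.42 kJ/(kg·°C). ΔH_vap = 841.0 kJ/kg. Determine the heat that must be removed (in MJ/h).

vapour 133→78.4 °C: -77.532 kJ/kg
condensation at 78.4 °C: -841 kJ/kg
Δh = -77.532 + -841 = -918.53 kJ/kg
Q = ṁ·Δh = 21.31 kg/s × -918.53 kJ/kg = -19574 kJ/s
|Q| = 19574 kW = 70466 MJ/h

Q_c = 70500 MJ/h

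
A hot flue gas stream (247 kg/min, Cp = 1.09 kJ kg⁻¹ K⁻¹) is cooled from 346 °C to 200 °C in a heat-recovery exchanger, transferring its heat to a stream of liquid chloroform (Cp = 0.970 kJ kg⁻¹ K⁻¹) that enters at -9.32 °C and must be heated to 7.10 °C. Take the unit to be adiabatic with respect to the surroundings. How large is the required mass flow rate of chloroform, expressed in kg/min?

Heat released by hot stream: Q = 247 × 1.09 × (346 − 200) = 39308 kJ/min
Energy balance on cold side (adiabatic exchanger): Q = ṁ_c·Cp_c·(T_c,out − T_c,in)
ṁ_c = 39308 / [0.970 × (7.10 − -9.32)] = 2467.9 kg/min

ṁ_c = 2470 kg/min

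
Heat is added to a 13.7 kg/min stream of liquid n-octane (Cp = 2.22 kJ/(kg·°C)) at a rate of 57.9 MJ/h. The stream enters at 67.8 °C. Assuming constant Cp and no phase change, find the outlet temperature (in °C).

Q = 57.9 MJ/h = 965 kJ/min
ΔT = Q/(ṁ·Cp) = 965/(13.7×2.22) = 31.729 K
T_out = 67.8 + 31.729 = 99.529 °C

T_out = 99.5 °C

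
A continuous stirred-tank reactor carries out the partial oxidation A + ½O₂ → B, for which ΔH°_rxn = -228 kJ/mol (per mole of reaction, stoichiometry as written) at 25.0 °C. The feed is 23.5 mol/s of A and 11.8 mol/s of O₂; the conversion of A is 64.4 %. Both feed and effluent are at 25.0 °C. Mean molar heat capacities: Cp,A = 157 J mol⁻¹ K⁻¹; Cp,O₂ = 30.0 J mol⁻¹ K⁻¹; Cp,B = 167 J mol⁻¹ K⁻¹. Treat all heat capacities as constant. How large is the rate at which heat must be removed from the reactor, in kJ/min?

Extent of reaction ξ = 0.644 × 23.5 = 15.134 mol/s
Reaction term: ξ·ΔH°_rxn = 15.134 × -228 = -3450.6 kJ/s
Q = ΔH = -3450.6 kJ/s = -3450.6 kW
Heat removed = 207030 kJ/min

Q_out = 207000 kJ/min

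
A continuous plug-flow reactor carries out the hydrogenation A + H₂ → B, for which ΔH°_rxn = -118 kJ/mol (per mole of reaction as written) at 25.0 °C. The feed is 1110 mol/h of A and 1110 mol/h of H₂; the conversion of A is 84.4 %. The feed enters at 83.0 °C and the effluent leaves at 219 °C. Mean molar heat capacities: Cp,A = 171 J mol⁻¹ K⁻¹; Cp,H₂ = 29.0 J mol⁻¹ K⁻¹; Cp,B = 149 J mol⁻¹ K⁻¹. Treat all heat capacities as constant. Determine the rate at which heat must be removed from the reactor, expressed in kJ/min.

Q_out = 1490 kJ/min

Extent of reaction ξ = 0.844 × 1110 = 936.84 mol/h
Reaction term: ξ·ΔH°_rxn = 936.84 × -118 = -110550 kJ/h
Sensible, feed 83.0→25 °C: -12876 kJ/h
Outlet flows (mol/h): A 173.16, H₂ 173.16, B 936.84
Sensible, products 25→219 °C: 33799 kJ/h
Q = ΔH = -89624 kJ/h = -24.896 kW
Heat removed = 1493.7 kJ/min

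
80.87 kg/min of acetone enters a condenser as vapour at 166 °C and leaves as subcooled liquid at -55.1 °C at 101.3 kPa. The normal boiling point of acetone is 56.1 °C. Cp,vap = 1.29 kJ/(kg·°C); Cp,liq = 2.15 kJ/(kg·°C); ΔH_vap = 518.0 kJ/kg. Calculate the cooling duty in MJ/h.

vapour 166→56.1 °C: -141.77 kJ/kg
condensation at 56.1 °C: -518 kJ/kg
liquid 56.1→-55.1 °C: -239.08 kJ/kg
Δh = -141.77 + -518 + -239.08 = -898.85 kJ/kg
Q = ṁ·Δh = 80.87 kg/min × -898.85 kJ/kg = -72690 kJ/min
|Q| = 1211.5 kW = 4361.4 MJ/h

Q_c = 4360 MJ/h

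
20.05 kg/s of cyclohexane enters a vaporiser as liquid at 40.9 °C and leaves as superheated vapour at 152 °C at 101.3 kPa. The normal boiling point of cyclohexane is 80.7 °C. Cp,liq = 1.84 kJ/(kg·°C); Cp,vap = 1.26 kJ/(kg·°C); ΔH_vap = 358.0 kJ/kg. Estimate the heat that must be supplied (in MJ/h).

liquid 40.9→80.7 °C: 73.232 kJ/kg
vaporisation at 80.7 °C: 358 kJ/kg
vapour 80.7→152 °C: 89.838 kJ/kg
Δh = 73.232 + 358 + 89.838 = 521.07 kJ/kg
Q = ṁ·Δh = 20.05 kg/s × 521.07 kJ/kg = 10447 kJ/s
|Q| = 10447 kW = 37611 MJ/h

Q = 37600 MJ/h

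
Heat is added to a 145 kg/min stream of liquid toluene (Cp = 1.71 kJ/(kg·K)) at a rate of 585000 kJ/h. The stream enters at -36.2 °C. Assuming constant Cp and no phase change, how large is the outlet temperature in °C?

T_out = 3.12 °C

Q = 585000 kJ/h = 9750 kJ/min
ΔT = Q/(ṁ·Cp) = 9750/(145×1.71) = 39.322 K
T_out = -36.2 + 39.322 = 3.1224 °C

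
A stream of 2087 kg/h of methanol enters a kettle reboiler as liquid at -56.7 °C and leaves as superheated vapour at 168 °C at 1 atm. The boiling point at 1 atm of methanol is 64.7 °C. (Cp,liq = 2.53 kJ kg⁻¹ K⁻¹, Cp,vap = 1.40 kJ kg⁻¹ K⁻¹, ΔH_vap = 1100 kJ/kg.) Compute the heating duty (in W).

liquid -56.7→64.7 °C: 307.14 kJ/kg
vaporisation at 64.7 °C: 1100 kJ/kg
vapour 64.7→168 °C: 144.62 kJ/kg
Δh = 307.14 + 1100 + 144.62 = 1551.8 kJ/kg
Q = ṁ·Δh = 2087 kg/h × 1551.8 kJ/kg = 3.2385e+06 kJ/h
|Q| = 899.59 kW = 899590 W

Q = 900000 W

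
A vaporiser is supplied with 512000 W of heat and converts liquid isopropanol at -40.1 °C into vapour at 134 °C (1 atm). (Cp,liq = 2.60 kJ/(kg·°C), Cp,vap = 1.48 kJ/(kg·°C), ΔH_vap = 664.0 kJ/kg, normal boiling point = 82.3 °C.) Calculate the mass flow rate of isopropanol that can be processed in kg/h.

Δh = 2.60×(82.3−-40.1) + 664.0 + 1.48×(134−82.3) = 1058.8 kJ/kg
Q = 512000 W = 512 kJ/s = 1.8432e+06 kJ/h
ṁ = Q/Δh = 1.8432e+06 / 1058.8 = 1740.9 kg/h

ṁ = 1740 kg/h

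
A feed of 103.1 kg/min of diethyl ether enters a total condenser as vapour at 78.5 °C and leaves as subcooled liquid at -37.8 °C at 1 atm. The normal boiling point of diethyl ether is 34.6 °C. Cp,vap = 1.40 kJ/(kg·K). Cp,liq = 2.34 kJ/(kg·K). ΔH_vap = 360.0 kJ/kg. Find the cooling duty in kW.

Q_c = 1020 kW

vapour 78.5→34.6 °C: -61.46 kJ/kg
condensation at 34.6 °C: -360 kJ/kg
liquid 34.6→-37.8 °C: -169.42 kJ/kg
Δh = -61.46 + -360 + -169.42 = -590.88 kJ/kg
Q = ṁ·Δh = 103.1 kg/min × -590.88 kJ/kg = -60919 kJ/min
|Q| = 1015.3 kW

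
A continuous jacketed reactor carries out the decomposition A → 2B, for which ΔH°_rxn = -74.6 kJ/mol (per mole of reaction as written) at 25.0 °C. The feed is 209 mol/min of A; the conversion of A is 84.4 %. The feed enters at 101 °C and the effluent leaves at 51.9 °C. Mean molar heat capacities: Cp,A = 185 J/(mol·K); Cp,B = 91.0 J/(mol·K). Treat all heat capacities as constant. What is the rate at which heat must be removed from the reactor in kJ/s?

Extent of reaction ξ = 0.844 × 209 = 176.4 mol/min
Reaction term: ξ·ΔH°_rxn = 176.4 × -74.6 = -13159 kJ/min
Sensible, feed 101→25 °C: -2938.5 kJ/min
Outlet flows (mol/min): A 32.604, B 352.79
Sensible, products 25→51.9 °C: 1025.9 kJ/min
Q = ΔH = -15072 kJ/min = -251.2 kW
Heat removed = 251.2 kJ/s

Q_out = 251 kJ/s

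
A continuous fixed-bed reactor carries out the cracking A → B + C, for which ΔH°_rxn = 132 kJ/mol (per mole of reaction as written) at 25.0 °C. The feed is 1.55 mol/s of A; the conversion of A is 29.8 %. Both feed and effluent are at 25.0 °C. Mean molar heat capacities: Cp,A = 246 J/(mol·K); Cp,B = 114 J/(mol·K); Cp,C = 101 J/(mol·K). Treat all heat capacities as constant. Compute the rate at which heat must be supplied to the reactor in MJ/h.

Q_in = 219 MJ/h

Extent of reaction ξ = 0.298 × 1.55 = 0.4619 mol/s
Reaction term: ξ·ΔH°_rxn = 0.4619 × 132 = 60.971 kJ/s
Q = ΔH = 60.971 kJ/s = 60.971 kW
Heat supplied = 219.49 MJ/h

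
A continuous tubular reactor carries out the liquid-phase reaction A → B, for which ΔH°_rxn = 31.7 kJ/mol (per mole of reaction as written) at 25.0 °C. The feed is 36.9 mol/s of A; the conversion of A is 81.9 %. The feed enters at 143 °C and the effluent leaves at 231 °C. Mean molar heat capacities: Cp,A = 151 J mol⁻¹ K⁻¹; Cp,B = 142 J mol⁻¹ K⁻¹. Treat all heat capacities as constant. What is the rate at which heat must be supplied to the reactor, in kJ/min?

Extent of reaction ξ = 0.819 × 36.9 = 30.221 mol/s
Reaction term: ξ·ΔH°_rxn = 30.221 × 31.7 = 958.01 kJ/s
Sensible, feed 143→25 °C: -657.48 kJ/s
Outlet flows (mol/s): A 6.6789, B 30.221
Sensible, products 25→231 °C: 1091.8 kJ/s
Q = ΔH = 1392.3 kJ/s = 1392.3 kW
Heat supplied = 83538 kJ/min

Q_in = 83500 kJ/min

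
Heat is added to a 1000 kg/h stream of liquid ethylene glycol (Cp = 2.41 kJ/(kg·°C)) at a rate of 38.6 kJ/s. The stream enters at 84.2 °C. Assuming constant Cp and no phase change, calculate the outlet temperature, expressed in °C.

T_out = 142 °C

Q = 38.6 kJ/s = 138960 kJ/h
ΔT = Q/(ṁ·Cp) = 138960/(1000×2.41) = 57.66 K
T_out = 84.2 + 57.66 = 141.86 °C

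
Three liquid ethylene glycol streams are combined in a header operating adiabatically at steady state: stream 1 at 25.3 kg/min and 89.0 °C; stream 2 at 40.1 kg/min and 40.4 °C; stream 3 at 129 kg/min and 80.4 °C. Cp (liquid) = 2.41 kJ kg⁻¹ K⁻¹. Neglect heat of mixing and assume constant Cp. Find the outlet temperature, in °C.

T_out = 73.3 °C

No heat crosses the boundary, so H_out = H_in.
Σ ṁᵢCp,ᵢTᵢ = 25.3×2.41×89.0 + 40.1×2.41×40.4 + 129×2.41×80.4 = 34326
Σ ṁᵢCp,ᵢ = 25.3×2.41 + 40.1×2.41 + 129×2.41 = 468.5
T_out = 34326 / 468.5 = 73.268 °C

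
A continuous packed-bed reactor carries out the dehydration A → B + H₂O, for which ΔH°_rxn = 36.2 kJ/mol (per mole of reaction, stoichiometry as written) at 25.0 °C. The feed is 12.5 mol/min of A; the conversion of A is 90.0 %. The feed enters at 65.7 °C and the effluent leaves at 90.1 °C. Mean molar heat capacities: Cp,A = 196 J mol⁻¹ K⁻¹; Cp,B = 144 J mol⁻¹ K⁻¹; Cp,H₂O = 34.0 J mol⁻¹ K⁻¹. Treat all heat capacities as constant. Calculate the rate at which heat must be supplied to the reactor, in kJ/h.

Extent of reaction ξ = 0.900 × 12.5 = 11.25 mol/min
Reaction term: ξ·ΔH°_rxn = 11.25 × 36.2 = 407.25 kJ/min
Sensible, feed 65.7→25 °C: -99.715 kJ/min
Outlet flows (mol/min): A 1.25, B 11.25, H₂O 11.25
Sensible, products 25→90.1 °C: 146.31 kJ/min
Q = ΔH = 453.85 kJ/min = 7.5641 kW
Heat supplied = 27231 kJ/h

Q_in = 27200 kJ/h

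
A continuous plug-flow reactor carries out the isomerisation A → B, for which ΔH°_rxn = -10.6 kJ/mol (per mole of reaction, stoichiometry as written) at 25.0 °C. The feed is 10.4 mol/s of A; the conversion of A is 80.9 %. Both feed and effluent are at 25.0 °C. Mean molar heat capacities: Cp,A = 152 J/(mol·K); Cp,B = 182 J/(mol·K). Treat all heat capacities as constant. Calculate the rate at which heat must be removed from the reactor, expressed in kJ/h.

Q_out = 321000 kJ/h

Extent of reaction ξ = 0.809 × 10.4 = 8.4136 mol/s
Reaction term: ξ·ΔH°_rxn = 8.4136 × -10.6 = -89.184 kJ/s
Q = ΔH = -89.184 kJ/s = -89.184 kW
Heat removed = 321060 kJ/h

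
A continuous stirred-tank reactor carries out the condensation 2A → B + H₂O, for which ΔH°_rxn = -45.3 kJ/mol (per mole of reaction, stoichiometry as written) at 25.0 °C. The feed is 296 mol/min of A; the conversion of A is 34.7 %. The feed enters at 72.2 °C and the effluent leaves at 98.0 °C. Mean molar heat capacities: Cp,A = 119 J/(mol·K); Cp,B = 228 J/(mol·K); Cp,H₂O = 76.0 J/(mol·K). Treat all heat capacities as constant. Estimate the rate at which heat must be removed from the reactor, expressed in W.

Q_out = 19500 W

Extent of reaction ξ = 0.347 × 296 / 2 = 51.356 mol/min
Reaction term: ξ·ΔH°_rxn = 51.356 × -45.3 = -2326.4 kJ/min
Sensible, feed 72.2→25 °C: -1662.6 kJ/min
Outlet flows (mol/min): A 193.29, B 51.356, H₂O 51.356
Sensible, products 25→98.0 °C: 2818.8 kJ/min
Q = ΔH = -1170.2 kJ/min = -19.504 kW
Heat removed = 19504 W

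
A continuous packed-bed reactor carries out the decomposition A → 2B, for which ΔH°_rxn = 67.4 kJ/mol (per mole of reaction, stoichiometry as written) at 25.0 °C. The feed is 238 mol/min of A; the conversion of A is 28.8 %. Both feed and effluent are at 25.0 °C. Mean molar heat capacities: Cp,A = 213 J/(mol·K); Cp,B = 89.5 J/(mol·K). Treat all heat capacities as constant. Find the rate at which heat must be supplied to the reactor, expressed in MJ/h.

Extent of reaction ξ = 0.288 × 238 = 68.544 mol/min
Reaction term: ξ·ΔH°_rxn = 68.544 × 67.4 = 4619.9 kJ/min
Q = ΔH = 4619.9 kJ/min = 76.998 kW
Heat supplied = 277.19 MJ/h

Q_in = 277 MJ/h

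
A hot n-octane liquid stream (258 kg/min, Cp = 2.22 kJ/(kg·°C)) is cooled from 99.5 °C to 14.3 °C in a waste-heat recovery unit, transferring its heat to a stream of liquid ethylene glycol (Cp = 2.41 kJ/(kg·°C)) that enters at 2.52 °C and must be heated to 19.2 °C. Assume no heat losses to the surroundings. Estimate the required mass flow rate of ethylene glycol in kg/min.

Heat released by hot stream: Q = 258 × 2.22 × (99.5 − 14.3) = 48799 kJ/min
Energy balance on cold side (adiabatic exchanger): Q = ṁ_c·Cp_c·(T_c,out − T_c,in)
ṁ_c = 48799 / [2.41 × (19.2 − 2.52)] = 1213.9 kg/min

ṁ_c = 1210 kg/min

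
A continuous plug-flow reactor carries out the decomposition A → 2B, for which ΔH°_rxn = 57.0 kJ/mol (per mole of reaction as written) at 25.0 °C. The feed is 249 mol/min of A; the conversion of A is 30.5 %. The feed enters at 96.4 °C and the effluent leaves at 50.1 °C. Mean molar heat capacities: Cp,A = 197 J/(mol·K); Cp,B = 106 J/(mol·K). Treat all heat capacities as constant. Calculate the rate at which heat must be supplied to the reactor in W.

Extent of reaction ξ = 0.305 × 249 = 75.945 mol/min
Reaction term: ξ·ΔH°_rxn = 75.945 × 57.0 = 4328.9 kJ/min
Sensible, feed 96.4→25 °C: -3502.4 kJ/min
Outlet flows (mol/min): A 173.06, B 151.89
Sensible, products 25→50.1 °C: 1259.8 kJ/min
Q = ΔH = 2086.3 kJ/min = 34.772 kW
Heat supplied = 34772 W

Q_in = 34800 W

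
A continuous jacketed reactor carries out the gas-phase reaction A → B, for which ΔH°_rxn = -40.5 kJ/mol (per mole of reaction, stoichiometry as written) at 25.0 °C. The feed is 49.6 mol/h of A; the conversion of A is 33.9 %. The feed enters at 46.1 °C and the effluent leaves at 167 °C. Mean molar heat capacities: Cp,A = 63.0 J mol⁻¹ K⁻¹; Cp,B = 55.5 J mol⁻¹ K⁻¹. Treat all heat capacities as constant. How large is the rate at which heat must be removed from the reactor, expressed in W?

Q_out = 89.2 W

Extent of reaction ξ = 0.339 × 49.6 = 16.814 mol/h
Reaction term: ξ·ΔH°_rxn = 16.814 × -40.5 = -680.98 kJ/h
Sensible, feed 46.1→25 °C: -65.933 kJ/h
Outlet flows (mol/h): A 32.786, B 16.814
Sensible, products 25→167 °C: 425.81 kJ/h
Q = ΔH = -321.1 kJ/h = -0.089195 kW
Heat removed = 89.195 W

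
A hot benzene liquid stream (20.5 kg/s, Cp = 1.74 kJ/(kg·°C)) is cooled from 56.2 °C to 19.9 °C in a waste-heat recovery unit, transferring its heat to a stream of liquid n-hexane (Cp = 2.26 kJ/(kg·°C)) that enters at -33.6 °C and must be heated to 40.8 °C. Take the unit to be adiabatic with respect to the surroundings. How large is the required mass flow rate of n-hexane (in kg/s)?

Heat released by hot stream: Q = 20.5 × 1.74 × (56.2 − 19.9) = 1294.8 kJ/s
Energy balance on cold side (adiabatic exchanger): Q = ṁ_c·Cp_c·(T_c,out − T_c,in)
ṁ_c = 1294.8 / [2.26 × (40.8 − -33.6)] = 7.7007 kg/s

ṁ_c = 7.70 kg/s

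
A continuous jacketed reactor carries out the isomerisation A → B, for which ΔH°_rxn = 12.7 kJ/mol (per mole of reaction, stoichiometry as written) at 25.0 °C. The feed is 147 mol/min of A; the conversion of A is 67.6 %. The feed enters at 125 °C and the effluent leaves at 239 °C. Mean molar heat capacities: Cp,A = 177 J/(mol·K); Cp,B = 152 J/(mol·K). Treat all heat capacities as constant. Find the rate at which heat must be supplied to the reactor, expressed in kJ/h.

Extent of reaction ξ = 0.676 × 147 = 99.372 mol/min
Reaction term: ξ·ΔH°_rxn = 99.372 × 12.7 = 1262 kJ/min
Sensible, feed 125→25 °C: -2601.9 kJ/min
Outlet flows (mol/min): A 47.628, B 99.372
Sensible, products 25→239 °C: 5036.4 kJ/min
Q = ΔH = 3696.6 kJ/min = 61.609 kW
Heat supplied = 221790 kJ/h

Q_in = 222000 kJ/h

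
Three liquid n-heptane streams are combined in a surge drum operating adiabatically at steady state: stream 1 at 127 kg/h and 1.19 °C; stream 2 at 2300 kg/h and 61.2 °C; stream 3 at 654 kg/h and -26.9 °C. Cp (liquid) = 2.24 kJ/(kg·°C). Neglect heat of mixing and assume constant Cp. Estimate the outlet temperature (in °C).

T_out = 40.0 °C

No heat crosses the boundary, so H_out = H_in.
Σ ṁᵢCp,ᵢTᵢ = 127×2.24×1.19 + 2300×2.24×61.2 + 654×2.24×-26.9 = 276230
Σ ṁᵢCp,ᵢ = 127×2.24 + 2300×2.24 + 654×2.24 = 6901.4
T_out = 276230 / 6901.4 = 40.025 °C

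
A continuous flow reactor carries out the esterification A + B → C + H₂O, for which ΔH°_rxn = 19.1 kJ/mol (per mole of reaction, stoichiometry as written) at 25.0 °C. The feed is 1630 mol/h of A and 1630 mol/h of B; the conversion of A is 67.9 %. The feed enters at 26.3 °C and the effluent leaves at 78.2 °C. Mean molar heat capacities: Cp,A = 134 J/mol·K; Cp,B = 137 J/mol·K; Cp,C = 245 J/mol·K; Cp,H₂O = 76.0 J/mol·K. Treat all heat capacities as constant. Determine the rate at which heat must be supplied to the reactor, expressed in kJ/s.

Q_in = 13.1 kJ/s

Extent of reaction ξ = 0.679 × 1630 = 1106.8 mol/h
Reaction term: ξ·ΔH°_rxn = 1106.8 × 19.1 = 21139 kJ/h
Sensible, feed 26.3→25 °C: -574.25 kJ/h
Outlet flows (mol/h): A 523.23, B 523.23, C 1106.8, H₂O 1106.8
Sensible, products 25→78.2 °C: 26444 kJ/h
Q = ΔH = 47009 kJ/h = 13.058 kW
Heat supplied = 13.058 kJ/s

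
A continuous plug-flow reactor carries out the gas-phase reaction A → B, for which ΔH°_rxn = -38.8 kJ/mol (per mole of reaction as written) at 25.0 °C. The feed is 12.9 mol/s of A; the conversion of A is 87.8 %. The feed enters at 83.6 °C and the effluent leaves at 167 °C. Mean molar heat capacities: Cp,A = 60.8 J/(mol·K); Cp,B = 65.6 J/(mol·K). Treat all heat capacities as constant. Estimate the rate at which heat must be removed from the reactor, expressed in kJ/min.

Extent of reaction ξ = 0.878 × 12.9 = 11.326 mol/s
Reaction term: ξ·ΔH°_rxn = 11.326 × -38.8 = -439.46 kJ/s
Sensible, feed 83.6→25 °C: -45.961 kJ/s
Outlet flows (mol/s): A 1.5738, B 11.326
Sensible, products 25→167 °C: 119.09 kJ/s
Q = ΔH = -366.32 kJ/s = -366.32 kW
Heat removed = 21979 kJ/min

Q_out = 22000 kJ/min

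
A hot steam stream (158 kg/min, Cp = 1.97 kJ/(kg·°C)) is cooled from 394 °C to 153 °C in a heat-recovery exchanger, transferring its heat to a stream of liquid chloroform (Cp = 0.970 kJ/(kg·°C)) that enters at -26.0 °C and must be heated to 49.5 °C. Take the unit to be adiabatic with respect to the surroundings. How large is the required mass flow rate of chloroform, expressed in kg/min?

Heat released by hot stream: Q = 158 × 1.97 × (394 − 153) = 75014 kJ/min
Energy balance on cold side (adiabatic exchanger): Q = ṁ_c·Cp_c·(T_c,out − T_c,in)
ṁ_c = 75014 / [0.970 × (49.5 − -26.0)] = 1024.3 kg/min

ṁ_c = 1020 kg/min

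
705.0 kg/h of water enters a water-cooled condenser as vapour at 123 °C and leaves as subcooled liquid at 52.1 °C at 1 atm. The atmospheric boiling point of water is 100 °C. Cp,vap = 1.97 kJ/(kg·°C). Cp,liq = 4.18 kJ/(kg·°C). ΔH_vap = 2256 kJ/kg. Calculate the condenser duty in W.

vapour 123→100 °C: -45.31 kJ/kg
condensation at 100 °C: -2256 kJ/kg
liquid 100→52.1 °C: -200.22 kJ/kg
Δh = -45.31 + -2256 + -200.22 = -2501.5 kJ/kg
Q = ṁ·Δh = 705.0 kg/h × -2501.5 kJ/kg = -1.7636e+06 kJ/h
|Q| = 489.88 kW = 489880 W

Q_c = 490000 W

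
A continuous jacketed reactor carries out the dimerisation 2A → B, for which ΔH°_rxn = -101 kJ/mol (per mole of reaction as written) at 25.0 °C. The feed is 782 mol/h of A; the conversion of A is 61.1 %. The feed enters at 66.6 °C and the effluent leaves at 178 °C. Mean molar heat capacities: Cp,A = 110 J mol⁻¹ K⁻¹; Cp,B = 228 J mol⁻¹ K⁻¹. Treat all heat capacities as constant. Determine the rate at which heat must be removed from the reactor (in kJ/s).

Extent of reaction ξ = 0.611 × 782 / 2 = 238.9 mol/h
Reaction term: ξ·ΔH°_rxn = 238.9 × -101 = -24129 kJ/h
Sensible, feed 66.6→25 °C: -3578.4 kJ/h
Outlet flows (mol/h): A 304.2, B 238.9
Sensible, products 25→178 °C: 13453 kJ/h
Q = ΔH = -14254 kJ/h = -3.9594 kW
Heat removed = 3.9594 kJ/s

Q_out = 3.96 kJ/s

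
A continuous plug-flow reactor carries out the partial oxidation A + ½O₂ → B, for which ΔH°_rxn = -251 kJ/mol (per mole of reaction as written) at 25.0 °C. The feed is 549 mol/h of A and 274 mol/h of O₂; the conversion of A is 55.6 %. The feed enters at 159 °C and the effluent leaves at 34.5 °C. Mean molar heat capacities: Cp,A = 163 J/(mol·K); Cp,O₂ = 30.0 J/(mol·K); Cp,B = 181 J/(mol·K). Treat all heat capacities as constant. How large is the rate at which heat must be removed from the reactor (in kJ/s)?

Q_out = 24.7 kJ/s

Extent of reaction ξ = 0.556 × 549 = 305.24 mol/h
Reaction term: ξ·ΔH°_rxn = 305.24 × -251 = -76616 kJ/h
Sensible, feed 159→25 °C: -13093 kJ/h
Outlet flows (mol/h): A 243.76, O₂ 121.38, B 305.24
Sensible, products 25→34.5 °C: 936.92 kJ/h
Q = ΔH = -88772 kJ/h = -24.659 kW
Heat removed = 24.659 kJ/s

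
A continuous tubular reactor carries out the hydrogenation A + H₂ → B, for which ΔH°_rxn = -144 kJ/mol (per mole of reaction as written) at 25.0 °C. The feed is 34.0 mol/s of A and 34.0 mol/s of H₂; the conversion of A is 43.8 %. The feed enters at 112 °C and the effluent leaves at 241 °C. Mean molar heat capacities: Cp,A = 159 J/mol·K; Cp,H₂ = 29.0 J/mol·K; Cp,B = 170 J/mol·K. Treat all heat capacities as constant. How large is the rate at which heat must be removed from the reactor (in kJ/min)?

Extent of reaction ξ = 0.438 × 34.0 = 14.892 mol/s
Reaction term: ξ·ΔH°_rxn = 14.892 × -144 = -2144.4 kJ/s
Sensible, feed 112→25 °C: -556.1 kJ/s
Outlet flows (mol/s): A 19.108, H₂ 19.108, B 14.892
Sensible, products 25→241 °C: 1322.8 kJ/s
Q = ΔH = -1377.8 kJ/s = -1377.8 kW
Heat removed = 82667 kJ/min

Q_out = 82700 kJ/min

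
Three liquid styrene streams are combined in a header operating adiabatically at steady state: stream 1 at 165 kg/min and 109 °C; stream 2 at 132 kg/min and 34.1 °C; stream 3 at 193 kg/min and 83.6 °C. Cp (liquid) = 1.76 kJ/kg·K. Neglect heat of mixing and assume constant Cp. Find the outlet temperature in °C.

T_out = 78.8 °C

Energy balance with Q = 0: Σ ṁᵢCp,ᵢ(T_out − Tᵢ) = 0
Σ ṁᵢCp,ᵢTᵢ = 165×1.76×109 + 132×1.76×34.1 + 193×1.76×83.6 = 67973
Σ ṁᵢCp,ᵢ = 165×1.76 + 132×1.76 + 193×1.76 = 862.4
T_out = 67973 / 862.4 = 78.818 °C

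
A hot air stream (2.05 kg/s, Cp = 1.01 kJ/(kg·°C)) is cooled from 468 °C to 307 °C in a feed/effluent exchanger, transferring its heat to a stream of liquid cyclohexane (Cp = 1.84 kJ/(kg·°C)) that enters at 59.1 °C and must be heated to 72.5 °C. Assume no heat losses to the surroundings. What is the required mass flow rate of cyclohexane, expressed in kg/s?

Heat released by hot stream: Q = 2.05 × 1.01 × (468 − 307) = 333.35 kJ/s
Energy balance on cold side (adiabatic exchanger): Q = ṁ_c·Cp_c·(T_c,out − T_c,in)
ṁ_c = 333.35 / [1.84 × (72.5 − 59.1)] = 13.52 kg/s

ṁ_c = 13.5 kg/s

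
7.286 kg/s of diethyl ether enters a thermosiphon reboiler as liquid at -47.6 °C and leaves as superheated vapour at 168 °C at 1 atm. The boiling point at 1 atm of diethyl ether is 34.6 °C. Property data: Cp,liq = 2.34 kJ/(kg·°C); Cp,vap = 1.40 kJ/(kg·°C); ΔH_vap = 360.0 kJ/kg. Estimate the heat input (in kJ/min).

Q = 323000 kJ/min

liquid -47.6→34.6 °C: 192.35 kJ/kg
vaporisation at 34.6 °C: 360 kJ/kg
vapour 34.6→168 °C: 186.76 kJ/kg
Δh = 192.35 + 360 + 186.76 = 739.11 kJ/kg
Q = ṁ·Δh = 7.286 kg/s × 739.11 kJ/kg = 5385.1 kJ/s
|Q| = 5385.1 kW = 323110 kJ/min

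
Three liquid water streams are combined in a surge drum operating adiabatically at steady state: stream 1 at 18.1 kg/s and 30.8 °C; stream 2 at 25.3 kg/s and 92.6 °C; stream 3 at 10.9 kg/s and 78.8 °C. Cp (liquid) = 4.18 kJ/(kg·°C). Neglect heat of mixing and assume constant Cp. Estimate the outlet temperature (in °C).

T_out = 69.2 °C

Adiabatic, steady state ⇒ Σ ṁᵢCp,ᵢ(T_out − Tᵢ) = 0
Σ ṁᵢCp,ᵢTᵢ = 18.1×4.18×30.8 + 25.3×4.18×92.6 + 10.9×4.18×78.8 = 15713
Σ ṁᵢCp,ᵢ = 18.1×4.18 + 25.3×4.18 + 10.9×4.18 = 226.97
T_out = 15713 / 226.97 = 69.23 °C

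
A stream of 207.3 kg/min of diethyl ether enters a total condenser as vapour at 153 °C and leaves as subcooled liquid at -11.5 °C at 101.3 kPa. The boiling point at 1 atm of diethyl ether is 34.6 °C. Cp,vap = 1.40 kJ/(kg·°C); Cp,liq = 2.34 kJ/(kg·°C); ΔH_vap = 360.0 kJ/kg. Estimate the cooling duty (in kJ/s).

vapour 153→34.6 °C: -165.76 kJ/kg
condensation at 34.6 °C: -360 kJ/kg
liquid 34.6→-11.5 °C: -107.87 kJ/kg
Δh = -165.76 + -360 + -107.87 = -633.63 kJ/kg
Q = ṁ·Δh = 207.3 kg/min × -633.63 kJ/kg = -131350 kJ/min
|Q| = 2189.2 kW

Q_c = 2190 kJ/s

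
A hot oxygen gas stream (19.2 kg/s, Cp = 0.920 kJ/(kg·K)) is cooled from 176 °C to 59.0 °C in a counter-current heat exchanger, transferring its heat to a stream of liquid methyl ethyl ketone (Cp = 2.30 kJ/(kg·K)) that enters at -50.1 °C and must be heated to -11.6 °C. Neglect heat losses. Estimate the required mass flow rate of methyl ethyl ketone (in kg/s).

Heat released by hot stream: Q = 19.2 × 0.920 × (176 − 59.0) = 2066.7 kJ/s
Energy balance on cold side (adiabatic exchanger): Q = ṁ_c·Cp_c·(T_c,out − T_c,in)
ṁ_c = 2066.7 / [2.30 × (-11.6 − -50.1)] = 23.339 kg/s

ṁ_c = 23.3 kg/s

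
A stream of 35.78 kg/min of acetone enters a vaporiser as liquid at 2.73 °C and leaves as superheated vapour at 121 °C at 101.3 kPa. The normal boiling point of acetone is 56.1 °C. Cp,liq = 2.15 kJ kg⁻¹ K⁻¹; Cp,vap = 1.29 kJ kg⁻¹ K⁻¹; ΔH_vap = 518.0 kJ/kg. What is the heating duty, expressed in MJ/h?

Q = 1540 MJ/h

liquid 2.73→56.1 °C: 114.75 kJ/kg
vaporisation at 56.1 °C: 518 kJ/kg
vapour 56.1→121 °C: 83.721 kJ/kg
Δh = 114.75 + 518 + 83.721 = 716.47 kJ/kg
Q = ṁ·Δh = 35.78 kg/min × 716.47 kJ/kg = 25635 kJ/min
|Q| = 427.25 kW = 1538.1 MJ/h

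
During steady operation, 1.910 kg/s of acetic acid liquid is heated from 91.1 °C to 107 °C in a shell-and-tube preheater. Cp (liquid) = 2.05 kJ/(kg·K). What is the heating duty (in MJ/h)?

Q = 224 MJ/h

Q = ṁ·Cp·ΔT = 1.910 × 2.05 × (107 − 91.1) = 62.256 kJ/s
Heating duty = 224.12 MJ/h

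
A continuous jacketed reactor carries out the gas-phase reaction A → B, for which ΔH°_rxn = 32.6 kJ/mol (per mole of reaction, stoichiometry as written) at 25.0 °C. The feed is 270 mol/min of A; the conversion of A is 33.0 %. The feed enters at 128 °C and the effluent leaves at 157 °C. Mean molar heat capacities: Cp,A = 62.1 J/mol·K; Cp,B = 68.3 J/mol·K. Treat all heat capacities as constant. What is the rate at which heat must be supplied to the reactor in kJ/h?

Extent of reaction ξ = 0.330 × 270 = 89.1 mol/min
Reaction term: ξ·ΔH°_rxn = 89.1 × 32.6 = 2904.7 kJ/min
Sensible, feed 128→25 °C: -1727 kJ/min
Outlet flows (mol/min): A 180.9, B 89.1
Sensible, products 25→157 °C: 2286.2 kJ/min
Q = ΔH = 3463.8 kJ/min = 57.73 kW
Heat supplied = 207830 kJ/h

Q_in = 208000 kJ/h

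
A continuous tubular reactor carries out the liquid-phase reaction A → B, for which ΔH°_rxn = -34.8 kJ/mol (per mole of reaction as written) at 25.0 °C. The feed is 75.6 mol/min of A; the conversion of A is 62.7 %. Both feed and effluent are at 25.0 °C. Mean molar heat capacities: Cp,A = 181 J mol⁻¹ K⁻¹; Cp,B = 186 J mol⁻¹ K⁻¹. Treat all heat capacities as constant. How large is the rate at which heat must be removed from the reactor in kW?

Q_out = 27.5 kW

Extent of reaction ξ = 0.627 × 75.6 = 47.401 mol/min
Reaction term: ξ·ΔH°_rxn = 47.401 × -34.8 = -1649.6 kJ/min
Q = ΔH = -1649.6 kJ/min = -27.493 kW
Heat removed = 27.493 kW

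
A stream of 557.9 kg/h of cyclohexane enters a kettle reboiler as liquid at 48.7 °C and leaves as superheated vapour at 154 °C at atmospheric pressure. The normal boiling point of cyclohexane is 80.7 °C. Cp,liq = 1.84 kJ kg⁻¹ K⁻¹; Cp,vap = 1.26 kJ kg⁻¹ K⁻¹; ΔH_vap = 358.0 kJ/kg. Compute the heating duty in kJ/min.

liquid 48.7→80.7 °C: 58.88 kJ/kg
vaporisation at 80.7 °C: 358 kJ/kg
vapour 80.7→154 °C: 92.358 kJ/kg
Δh = 58.88 + 358 + 92.358 = 509.24 kJ/kg
Q = ṁ·Δh = 557.9 kg/h × 509.24 kJ/kg = 284100 kJ/h
|Q| = 78.918 kW = 4735.1 kJ/min

Q = 4740 kJ/min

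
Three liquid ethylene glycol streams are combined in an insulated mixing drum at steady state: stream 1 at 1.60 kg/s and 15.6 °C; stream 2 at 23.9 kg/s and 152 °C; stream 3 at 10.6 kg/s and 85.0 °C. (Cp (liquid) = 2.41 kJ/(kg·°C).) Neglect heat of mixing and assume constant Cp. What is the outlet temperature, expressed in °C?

Adiabatic, steady state ⇒ Σ ṁᵢCp,ᵢ(T_out − Tᵢ) = 0
T_out = Σ ṁᵢCp,ᵢTᵢ / Σ ṁᵢCp,ᵢ
      = 10987 / 87.001 = 126.28 °C

T_out = 126 °C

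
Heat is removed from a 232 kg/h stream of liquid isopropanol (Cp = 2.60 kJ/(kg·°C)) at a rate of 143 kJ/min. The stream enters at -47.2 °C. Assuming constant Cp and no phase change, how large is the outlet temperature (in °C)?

T_out = -61.4 °C

Q = 143 kJ/min = 8580 kJ/h
ΔT = Q/(ṁ·Cp) = 8580/(232×2.60) = 14.224 K
T_out = -47.2 − 14.224 = -61.424 °C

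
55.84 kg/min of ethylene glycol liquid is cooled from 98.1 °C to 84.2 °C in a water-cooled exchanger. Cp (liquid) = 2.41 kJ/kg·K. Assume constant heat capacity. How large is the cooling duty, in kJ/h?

Q_c = 112000 kJ/h

Q = ṁ·Cp·ΔT = 55.84 × 2.41 × (84.2 − 98.1) = -1870.6 kJ/min
Converting: 1870.6 / 60 s = 31.176 kW
Cooling duty = 112240 kJ/h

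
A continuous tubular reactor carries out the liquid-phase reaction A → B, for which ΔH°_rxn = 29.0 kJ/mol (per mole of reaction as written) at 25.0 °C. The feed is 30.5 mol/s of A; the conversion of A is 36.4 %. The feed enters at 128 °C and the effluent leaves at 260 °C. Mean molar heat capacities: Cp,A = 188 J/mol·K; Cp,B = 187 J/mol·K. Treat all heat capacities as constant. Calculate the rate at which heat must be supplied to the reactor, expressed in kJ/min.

Extent of reaction ξ = 0.364 × 30.5 = 11.102 mol/s
Reaction term: ξ·ΔH°_rxn = 11.102 × 29.0 = 321.96 kJ/s
Sensible, feed 128→25 °C: -590.6 kJ/s
Outlet flows (mol/s): A 19.398, B 11.102
Sensible, products 25→260 °C: 1344.9 kJ/s
Q = ΔH = 1076.2 kJ/s = 1076.2 kW
Heat supplied = 64574 kJ/min

Q_in = 64600 kJ/min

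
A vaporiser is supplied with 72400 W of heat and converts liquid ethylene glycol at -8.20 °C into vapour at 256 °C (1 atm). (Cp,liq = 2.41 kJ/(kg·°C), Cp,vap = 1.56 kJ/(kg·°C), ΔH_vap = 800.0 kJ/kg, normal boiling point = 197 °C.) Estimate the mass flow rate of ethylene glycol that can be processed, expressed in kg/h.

ṁ = 188 kg/h

Δh = 2.41×(197−-8.20) + 800.0 + 1.56×(256−197) = 1386.6 kJ/kg
Q = 72400 W = 72.4 kJ/s = 260640 kJ/h
ṁ = Q/Δh = 260640 / 1386.6 = 187.97 kg/h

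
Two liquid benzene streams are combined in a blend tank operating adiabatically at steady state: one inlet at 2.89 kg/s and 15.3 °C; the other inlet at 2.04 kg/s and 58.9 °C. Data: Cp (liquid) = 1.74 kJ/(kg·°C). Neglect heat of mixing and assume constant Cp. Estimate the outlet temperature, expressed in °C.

Adiabatic, steady state ⇒ Σ ṁᵢCp,ᵢ(T_out − Tᵢ) = 0
Σ ṁᵢCp,ᵢTᵢ = 2.89×1.74×15.3 + 2.04×1.74×58.9 = 286.01
Σ ṁᵢCp,ᵢ = 2.89×1.74 + 2.04×1.74 = 8.5782
T_out = 286.01 / 8.5782 = 33.341 °C

T_out = 33.3 °C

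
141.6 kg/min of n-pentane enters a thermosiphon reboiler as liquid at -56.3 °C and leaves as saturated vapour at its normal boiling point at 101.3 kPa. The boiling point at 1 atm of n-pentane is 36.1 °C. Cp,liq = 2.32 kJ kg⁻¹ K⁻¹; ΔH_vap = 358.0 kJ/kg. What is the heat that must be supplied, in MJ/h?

Q = 4860 MJ/h

liquid -56.3→36.1 °C: 214.37 kJ/kg
vaporisation at 36.1 °C: 358 kJ/kg
Δh = 214.37 + 358 = 572.37 kJ/kg
Q = ṁ·Δh = 141.6 kg/min × 572.37 kJ/kg = 81047 kJ/min
|Q| = 1350.8 kW = 4862.8 MJ/h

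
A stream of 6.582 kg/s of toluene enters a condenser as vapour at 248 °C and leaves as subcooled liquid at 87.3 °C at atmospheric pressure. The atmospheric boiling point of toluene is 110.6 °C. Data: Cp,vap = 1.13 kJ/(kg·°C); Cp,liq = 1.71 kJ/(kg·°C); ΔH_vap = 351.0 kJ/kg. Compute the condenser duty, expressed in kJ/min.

Q_c = 216000 kJ/min

vapour 248→110.6 °C: -155.26 kJ/kg
condensation at 110.6 °C: -351 kJ/kg
liquid 110.6→87.3 °C: -39.843 kJ/kg
Δh = -155.26 + -351 + -39.843 = -546.11 kJ/kg
Q = ṁ·Δh = 6.582 kg/s × -546.11 kJ/kg = -3594.5 kJ/s
|Q| = 3594.5 kW = 215670 kJ/min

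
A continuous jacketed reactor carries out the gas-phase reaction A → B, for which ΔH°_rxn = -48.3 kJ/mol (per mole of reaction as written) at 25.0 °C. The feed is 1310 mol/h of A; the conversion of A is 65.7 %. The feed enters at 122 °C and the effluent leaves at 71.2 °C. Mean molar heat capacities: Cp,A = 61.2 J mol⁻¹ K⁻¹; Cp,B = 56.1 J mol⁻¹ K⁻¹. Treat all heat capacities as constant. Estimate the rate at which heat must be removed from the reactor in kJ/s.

Extent of reaction ξ = 0.657 × 1310 = 860.67 mol/h
Reaction term: ξ·ΔH°_rxn = 860.67 × -48.3 = -41570 kJ/h
Sensible, feed 122→25 °C: -7776.7 kJ/h
Outlet flows (mol/h): A 449.33, B 860.67
Sensible, products 25→71.2 °C: 3501.2 kJ/h
Q = ΔH = -45846 kJ/h = -12.735 kW
Heat removed = 12.735 kJ/s

Q_out = 12.7 kJ/s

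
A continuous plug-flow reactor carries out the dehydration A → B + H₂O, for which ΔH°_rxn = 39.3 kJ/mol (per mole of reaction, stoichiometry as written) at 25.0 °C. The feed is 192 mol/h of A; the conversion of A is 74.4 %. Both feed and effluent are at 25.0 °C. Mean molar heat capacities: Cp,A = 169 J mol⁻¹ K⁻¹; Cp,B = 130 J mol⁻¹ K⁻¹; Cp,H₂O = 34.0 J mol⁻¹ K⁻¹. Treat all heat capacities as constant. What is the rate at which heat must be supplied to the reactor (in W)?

Extent of reaction ξ = 0.744 × 192 = 142.85 mol/h
Reaction term: ξ·ΔH°_rxn = 142.85 × 39.3 = 5613.9 kJ/h
Q = ΔH = 5613.9 kJ/h = 1.5594 kW
Heat supplied = 1559.4 W

Q_in = 1560 W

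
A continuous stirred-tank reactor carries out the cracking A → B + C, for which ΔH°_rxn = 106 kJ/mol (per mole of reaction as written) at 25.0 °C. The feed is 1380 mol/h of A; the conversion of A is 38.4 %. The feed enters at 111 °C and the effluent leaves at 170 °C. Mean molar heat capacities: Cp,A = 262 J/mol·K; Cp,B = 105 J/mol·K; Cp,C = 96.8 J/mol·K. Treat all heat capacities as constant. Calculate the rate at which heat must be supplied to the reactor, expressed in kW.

Q_in = 20.2 kW

Extent of reaction ξ = 0.384 × 1380 = 529.92 mol/h
Reaction term: ξ·ΔH°_rxn = 529.92 × 106 = 56172 kJ/h
Sensible, feed 111→25 °C: -31094 kJ/h
Outlet flows (mol/h): A 850.08, B 529.92, C 529.92
Sensible, products 25→170 °C: 47801 kJ/h
Q = ΔH = 72878 kJ/h = 20.244 kW
Heat supplied = 20.244 kW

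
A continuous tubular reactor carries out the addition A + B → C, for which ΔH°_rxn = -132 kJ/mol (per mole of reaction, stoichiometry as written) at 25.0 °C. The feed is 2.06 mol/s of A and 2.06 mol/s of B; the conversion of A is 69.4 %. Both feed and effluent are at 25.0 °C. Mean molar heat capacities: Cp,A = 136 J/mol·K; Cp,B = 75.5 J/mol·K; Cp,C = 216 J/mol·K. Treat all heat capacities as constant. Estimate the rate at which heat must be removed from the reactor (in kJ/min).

Q_out = 11300 kJ/min

Extent of reaction ξ = 0.694 × 2.06 = 1.4296 mol/s
Reaction term: ξ·ΔH°_rxn = 1.4296 × -132 = -188.71 kJ/s
Q = ΔH = -188.71 kJ/s = -188.71 kW
Heat removed = 11323 kJ/min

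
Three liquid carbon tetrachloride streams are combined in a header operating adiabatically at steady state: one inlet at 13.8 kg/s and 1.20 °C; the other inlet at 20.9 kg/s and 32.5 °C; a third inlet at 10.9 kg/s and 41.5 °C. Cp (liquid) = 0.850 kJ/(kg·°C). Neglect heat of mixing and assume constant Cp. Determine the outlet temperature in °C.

T_out = 25.2 °C

No heat crosses the boundary, so H_out = H_in.
T_out = Σ ṁᵢCp,ᵢTᵢ / Σ ṁᵢCp,ᵢ
      = 975.94 / 38.76 = 25.179 °C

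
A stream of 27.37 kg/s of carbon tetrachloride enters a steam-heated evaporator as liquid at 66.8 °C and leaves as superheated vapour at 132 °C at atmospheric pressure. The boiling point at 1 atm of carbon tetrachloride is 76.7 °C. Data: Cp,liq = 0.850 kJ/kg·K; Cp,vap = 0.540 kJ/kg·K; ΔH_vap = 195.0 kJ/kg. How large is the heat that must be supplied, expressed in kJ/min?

Q = 383000 kJ/min

liquid 66.8→76.7 °C: 8.415 kJ/kg
vaporisation at 76.7 °C: 195 kJ/kg
vapour 76.7→132 °C: 29.862 kJ/kg
Δh = 8.415 + 195 + 29.862 = 233.28 kJ/kg
Q = ṁ·Δh = 27.37 kg/s × 233.28 kJ/kg = 6384.8 kJ/s
|Q| = 6384.8 kW = 383090 kJ/min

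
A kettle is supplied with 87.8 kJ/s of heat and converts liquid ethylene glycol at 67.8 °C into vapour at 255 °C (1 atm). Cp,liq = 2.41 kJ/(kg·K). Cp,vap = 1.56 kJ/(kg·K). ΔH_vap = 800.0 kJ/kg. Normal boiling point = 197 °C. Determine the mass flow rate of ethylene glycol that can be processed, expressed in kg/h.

Δh = 2.41×(197−67.8) + 800.0 + 1.56×(255−197) = 1201.9 kJ/kg
Q = 87.8 kJ/s = 87.8 kJ/s = 316080 kJ/h
ṁ = Q/Δh = 316080 / 1201.9 = 262.99 kg/h

ṁ = 263 kg/h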